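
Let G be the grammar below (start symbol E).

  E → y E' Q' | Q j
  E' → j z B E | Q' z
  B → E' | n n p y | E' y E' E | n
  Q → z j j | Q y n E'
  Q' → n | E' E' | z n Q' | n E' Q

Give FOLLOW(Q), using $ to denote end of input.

{ $, j, n, y, z }

In E → Q j: add FIRST(j) = { j }.
In Q → Q y n E': add FIRST(y n E') = { y }.
In Q' → n E' Q: Q is at the end, add FOLLOW(Q') = { $, j, n, y, z }.
Union: FOLLOW(Q) = { $, j, n, y, z }.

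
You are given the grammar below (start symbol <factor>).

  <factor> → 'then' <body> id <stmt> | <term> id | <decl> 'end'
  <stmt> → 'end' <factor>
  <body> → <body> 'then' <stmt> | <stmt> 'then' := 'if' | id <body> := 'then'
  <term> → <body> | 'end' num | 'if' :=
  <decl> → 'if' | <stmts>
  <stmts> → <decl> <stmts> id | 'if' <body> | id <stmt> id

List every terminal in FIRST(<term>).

{ 'end', 'if', id }

From <term> → <body>: add FIRST(<body>) = { 'end', id }.
<term> → 'end' num contributes {'end'}.
<term> → 'if' := contributes {'if'}.
Union: FIRST(<term>) = { 'end', 'if', id }.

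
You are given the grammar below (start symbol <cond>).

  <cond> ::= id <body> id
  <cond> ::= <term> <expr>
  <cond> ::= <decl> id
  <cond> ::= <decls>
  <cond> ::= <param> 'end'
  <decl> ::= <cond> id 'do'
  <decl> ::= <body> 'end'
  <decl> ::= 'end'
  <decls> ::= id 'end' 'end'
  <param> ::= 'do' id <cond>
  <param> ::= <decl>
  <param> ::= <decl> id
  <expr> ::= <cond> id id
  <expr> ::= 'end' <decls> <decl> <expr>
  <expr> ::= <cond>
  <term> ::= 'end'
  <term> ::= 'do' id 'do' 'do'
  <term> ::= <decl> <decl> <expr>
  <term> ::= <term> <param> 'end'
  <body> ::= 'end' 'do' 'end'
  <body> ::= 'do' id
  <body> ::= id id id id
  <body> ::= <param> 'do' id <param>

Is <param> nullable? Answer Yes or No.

No nonterminal in this grammar is nullable.
No production of <param> has an RHS whose symbols are all nullable, so <param> is not nullable.

No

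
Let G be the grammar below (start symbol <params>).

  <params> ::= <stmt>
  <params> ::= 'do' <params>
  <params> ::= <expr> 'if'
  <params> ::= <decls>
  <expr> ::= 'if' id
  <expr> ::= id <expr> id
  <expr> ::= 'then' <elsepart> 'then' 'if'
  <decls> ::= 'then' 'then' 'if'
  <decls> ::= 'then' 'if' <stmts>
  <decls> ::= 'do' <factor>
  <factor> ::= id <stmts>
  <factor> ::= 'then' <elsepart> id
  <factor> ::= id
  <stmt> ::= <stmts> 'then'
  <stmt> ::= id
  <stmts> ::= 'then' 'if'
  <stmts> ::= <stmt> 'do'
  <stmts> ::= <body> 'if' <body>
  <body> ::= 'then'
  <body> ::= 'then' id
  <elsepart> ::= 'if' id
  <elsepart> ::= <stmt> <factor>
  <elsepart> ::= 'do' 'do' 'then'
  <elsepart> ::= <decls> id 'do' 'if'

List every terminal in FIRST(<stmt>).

From <stmt> ::= <stmts> 'then': add FIRST(<stmts>) = { 'then', id }.
<stmt> ::= id contributes {id}.
Union: FIRST(<stmt>) = { 'then', id }.

{ 'then', id }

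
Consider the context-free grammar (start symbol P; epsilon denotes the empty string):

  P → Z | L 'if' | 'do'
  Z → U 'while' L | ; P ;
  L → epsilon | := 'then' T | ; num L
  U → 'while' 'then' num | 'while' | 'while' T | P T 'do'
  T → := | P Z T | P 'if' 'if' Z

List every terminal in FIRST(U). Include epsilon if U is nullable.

U → 'while' 'then' num contributes {'while'}.
U → 'while' contributes {'while'}.
U → 'while' T contributes {'while'}.
From U → P T 'do': add FIRST(P) = { 'do', 'if', 'while', :=, ; }.
Union: FIRST(U) = { 'do', 'if', 'while', :=, ; }.

{ 'do', 'if', 'while', :=, ; }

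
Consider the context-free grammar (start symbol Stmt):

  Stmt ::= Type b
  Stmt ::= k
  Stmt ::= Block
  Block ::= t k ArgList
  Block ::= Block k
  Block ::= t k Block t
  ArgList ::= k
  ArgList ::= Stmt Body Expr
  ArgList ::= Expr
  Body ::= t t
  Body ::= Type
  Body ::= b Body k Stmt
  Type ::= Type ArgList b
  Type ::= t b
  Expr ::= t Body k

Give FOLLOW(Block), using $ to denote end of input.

In Stmt ::= Block: Block is at the end, add FOLLOW(Stmt) = { $, b, k, t }.
In Block ::= Block k: add FIRST(k) = { k }.
In Block ::= t k Block t: add FIRST(t) = { t }.
Union: FOLLOW(Block) = { $, b, k, t }.

{ $, b, k, t }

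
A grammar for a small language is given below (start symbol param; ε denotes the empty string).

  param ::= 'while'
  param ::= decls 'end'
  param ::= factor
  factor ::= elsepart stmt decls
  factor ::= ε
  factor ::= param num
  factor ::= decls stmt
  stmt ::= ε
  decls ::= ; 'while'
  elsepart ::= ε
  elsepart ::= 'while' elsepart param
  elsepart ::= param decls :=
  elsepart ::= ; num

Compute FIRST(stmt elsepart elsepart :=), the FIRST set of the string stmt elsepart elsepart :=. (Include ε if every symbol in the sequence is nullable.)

{ 'while', :=, ;, num }

Add FIRST(stmt)\{ε} = {  }; stmt is nullable, continue.
Add FIRST(elsepart)\{ε} = { 'while', ;, num }; elsepart is nullable, continue.
Add FIRST(elsepart)\{ε} = { 'while', ;, num }; elsepart is nullable, continue.
:= is a terminal; add {:=} and stop.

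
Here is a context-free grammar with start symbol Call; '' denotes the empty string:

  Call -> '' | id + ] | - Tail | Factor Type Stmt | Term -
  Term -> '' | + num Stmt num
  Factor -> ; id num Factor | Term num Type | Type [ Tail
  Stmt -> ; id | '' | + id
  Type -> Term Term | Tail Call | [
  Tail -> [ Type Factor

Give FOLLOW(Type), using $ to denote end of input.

{ $, +, -, ;, [, id, num }

In Call -> Factor Type Stmt: add FIRST(Stmt)\{''} = { +, ; }.
  Since Stmt is nullable, also add FOLLOW(Call) = { $, +, -, ;, [, id, num }.
In Factor -> Term num Type: Type is at the end, add FOLLOW(Factor) = { $, +, -, ;, [, id, num }.
In Factor -> Type [ Tail: add FIRST([ Tail) = { [ }.
In Tail -> [ Type Factor: add FIRST(Factor) = { +, ;, [, num }.
Union: FOLLOW(Type) = { $, +, -, ;, [, id, num }.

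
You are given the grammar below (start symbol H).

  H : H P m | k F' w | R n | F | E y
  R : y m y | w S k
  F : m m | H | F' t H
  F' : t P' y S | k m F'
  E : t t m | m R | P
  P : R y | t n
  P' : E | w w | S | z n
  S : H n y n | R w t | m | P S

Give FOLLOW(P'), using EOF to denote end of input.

In F' : t P' y S: add FIRST(y S) = { y }.
Union: FOLLOW(P') = { y }.

{ y }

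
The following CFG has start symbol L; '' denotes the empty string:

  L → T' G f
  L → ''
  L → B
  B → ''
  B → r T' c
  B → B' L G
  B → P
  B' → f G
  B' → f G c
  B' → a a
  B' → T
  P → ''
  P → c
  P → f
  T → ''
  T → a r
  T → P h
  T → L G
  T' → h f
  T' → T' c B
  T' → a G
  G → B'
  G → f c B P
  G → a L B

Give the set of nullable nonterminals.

Directly nullable (have an ''-production): L, B, P, T.
G → B' with every symbol nullable, so G is nullable.
B' → T with every symbol nullable, so B' is nullable.
No other nonterminal has a production whose RHS symbols are all nullable.

{ B, B', G, L, P, T }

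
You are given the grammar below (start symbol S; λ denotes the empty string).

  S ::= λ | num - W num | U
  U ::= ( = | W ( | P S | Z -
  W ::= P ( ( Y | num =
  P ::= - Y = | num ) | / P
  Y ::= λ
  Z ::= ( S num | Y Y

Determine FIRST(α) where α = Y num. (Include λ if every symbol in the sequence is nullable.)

Add FIRST(Y)\{λ} = {  }; Y is nullable, continue.
num is a terminal; add {num} and stop.

{ num }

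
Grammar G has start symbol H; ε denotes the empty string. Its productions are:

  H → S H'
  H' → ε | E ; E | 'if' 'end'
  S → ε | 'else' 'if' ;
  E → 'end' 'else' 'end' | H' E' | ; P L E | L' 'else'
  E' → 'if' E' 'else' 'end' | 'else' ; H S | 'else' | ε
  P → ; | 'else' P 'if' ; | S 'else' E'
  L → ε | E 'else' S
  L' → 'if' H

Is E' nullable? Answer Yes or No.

Yes

E' has an ε-production, so E' ⇒ ε.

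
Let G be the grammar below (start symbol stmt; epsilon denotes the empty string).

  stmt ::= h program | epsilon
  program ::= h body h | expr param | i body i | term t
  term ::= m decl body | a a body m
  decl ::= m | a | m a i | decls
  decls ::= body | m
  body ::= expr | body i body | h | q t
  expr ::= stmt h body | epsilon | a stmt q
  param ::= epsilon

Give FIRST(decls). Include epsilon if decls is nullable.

{ a, h, i, m, q, epsilon }

From decls ::= body: add FIRST(body) = { a, h, i, q, epsilon } (including epsilon since body is nullable).
decls ::= m contributes {m}.
Union: FIRST(decls) = { a, h, i, m, q, epsilon }.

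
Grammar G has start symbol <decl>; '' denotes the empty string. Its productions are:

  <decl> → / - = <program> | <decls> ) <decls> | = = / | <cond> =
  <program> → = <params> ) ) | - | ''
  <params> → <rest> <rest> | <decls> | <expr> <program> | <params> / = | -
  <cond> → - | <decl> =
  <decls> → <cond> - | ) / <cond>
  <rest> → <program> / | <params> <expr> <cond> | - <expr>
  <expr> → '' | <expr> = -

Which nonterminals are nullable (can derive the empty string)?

{ <expr>, <params>, <program> }

Directly nullable (have an ''-production): <program>, <expr>.
<params> → <expr> <program> with every symbol nullable, so <params> is nullable.
No other nonterminal has a production whose RHS symbols are all nullable.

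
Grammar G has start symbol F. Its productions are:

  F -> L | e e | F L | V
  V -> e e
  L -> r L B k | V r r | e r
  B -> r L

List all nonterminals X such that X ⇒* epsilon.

{ } (none)

No nonterminal has an empty production or an RHS whose symbols are all nullable.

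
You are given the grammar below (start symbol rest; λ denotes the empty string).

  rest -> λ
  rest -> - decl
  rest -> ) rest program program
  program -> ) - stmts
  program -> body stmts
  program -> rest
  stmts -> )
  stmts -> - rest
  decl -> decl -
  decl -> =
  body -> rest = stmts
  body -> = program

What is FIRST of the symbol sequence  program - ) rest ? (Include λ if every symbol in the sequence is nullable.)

Add FIRST(program)\{λ} = { ), -, = }; program is nullable, continue.
- is a terminal; add {-} and stop.

{ ), -, = }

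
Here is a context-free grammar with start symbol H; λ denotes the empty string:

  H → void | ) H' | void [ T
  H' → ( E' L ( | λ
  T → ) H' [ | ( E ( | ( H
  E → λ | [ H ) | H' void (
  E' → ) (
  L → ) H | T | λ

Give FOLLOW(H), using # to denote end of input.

H is the start symbol, so # ∈ FOLLOW(H).
In T → ( H: H is at the end, add FOLLOW(T) = { #, (, ) }.
In E → [ H ): add FIRST()) = { ) }.
In L → ) H: H is at the end, add FOLLOW(L) = { ( }.
Union: FOLLOW(H) = { #, (, ) }.

{ #, (, ) }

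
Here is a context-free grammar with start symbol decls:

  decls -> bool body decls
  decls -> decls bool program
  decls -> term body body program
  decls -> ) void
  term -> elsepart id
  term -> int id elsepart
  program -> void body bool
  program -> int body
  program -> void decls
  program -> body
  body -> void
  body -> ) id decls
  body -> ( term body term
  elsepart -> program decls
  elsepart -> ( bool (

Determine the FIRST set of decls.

{ (, ), bool, int, void }

decls -> bool body decls contributes {bool}.
From decls -> decls bool program: add FIRST(decls) = { (, ), bool, int, void }.
From decls -> term body body program: add FIRST(term) = { (, ), int, void }.
decls -> ) void contributes {)}.
Union: FIRST(decls) = { (, ), bool, int, void }.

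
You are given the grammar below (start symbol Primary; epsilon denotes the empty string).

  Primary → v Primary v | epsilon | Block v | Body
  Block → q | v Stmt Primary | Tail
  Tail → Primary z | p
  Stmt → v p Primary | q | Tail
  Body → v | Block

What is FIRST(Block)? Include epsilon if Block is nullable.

{ p, q, v, z }

Block → q contributes {q}.
Block → v Stmt Primary contributes {v}.
From Block → Tail: add FIRST(Tail) = { p, q, v, z }.
Union: FIRST(Block) = { p, q, v, z }.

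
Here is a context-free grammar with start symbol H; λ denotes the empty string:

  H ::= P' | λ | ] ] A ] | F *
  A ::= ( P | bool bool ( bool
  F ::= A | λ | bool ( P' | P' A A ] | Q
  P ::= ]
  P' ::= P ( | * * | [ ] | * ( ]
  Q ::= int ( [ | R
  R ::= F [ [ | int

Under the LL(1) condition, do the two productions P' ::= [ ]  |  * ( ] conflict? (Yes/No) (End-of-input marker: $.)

No

FIRST([ ]) = { [ } and FIRST(* ( ]) = { * }.
The FIRST sets are disjoint and neither alternative is nullable — no conflict.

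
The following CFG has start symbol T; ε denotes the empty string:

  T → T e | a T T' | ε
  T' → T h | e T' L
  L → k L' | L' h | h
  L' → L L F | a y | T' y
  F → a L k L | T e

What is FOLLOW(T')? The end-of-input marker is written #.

In T → a T T': T' is at the end, add FOLLOW(T) = { #, a, e, h }.
In T' → e T' L: add FIRST(L) = { a, e, h, k }.
In L' → T' y: add FIRST(y) = { y }.
Union: FOLLOW(T') = { #, a, e, h, k, y }.

{ #, a, e, h, k, y }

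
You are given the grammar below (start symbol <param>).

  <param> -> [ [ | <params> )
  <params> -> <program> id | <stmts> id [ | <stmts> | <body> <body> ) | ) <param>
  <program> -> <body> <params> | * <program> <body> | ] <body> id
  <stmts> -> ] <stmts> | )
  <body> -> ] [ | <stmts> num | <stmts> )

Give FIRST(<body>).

{ ), ] }

<body> -> ] [ contributes {]}.
From <body> -> <stmts> num: add FIRST(<stmts>) = { ), ] }.
From <body> -> <stmts> ): add FIRST(<stmts>) = { ), ] }.
Union: FIRST(<body>) = { ), ] }.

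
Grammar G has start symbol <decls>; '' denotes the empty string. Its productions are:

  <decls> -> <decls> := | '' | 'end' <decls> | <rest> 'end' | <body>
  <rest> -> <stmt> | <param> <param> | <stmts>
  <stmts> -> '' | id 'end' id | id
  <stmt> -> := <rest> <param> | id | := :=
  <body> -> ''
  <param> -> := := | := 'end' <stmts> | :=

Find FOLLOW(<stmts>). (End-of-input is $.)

{ 'end', := }

In <rest> -> <stmts>: <stmts> is at the end, add FOLLOW(<rest>) = { 'end', := }.
In <param> -> := 'end' <stmts>: <stmts> is at the end, add FOLLOW(<param>) = { 'end', := }.
Union: FOLLOW(<stmts>) = { 'end', := }.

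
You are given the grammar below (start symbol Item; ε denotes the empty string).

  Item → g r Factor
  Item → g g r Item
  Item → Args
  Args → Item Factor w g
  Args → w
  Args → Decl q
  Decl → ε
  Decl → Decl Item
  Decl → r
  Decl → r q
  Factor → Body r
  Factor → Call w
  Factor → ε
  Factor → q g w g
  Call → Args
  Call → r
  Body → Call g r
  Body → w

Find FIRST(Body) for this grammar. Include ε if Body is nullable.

{ g, q, r, w }

From Body → Call g r: add FIRST(Call) = { g, q, r, w }.
Body → w contributes {w}.
Union: FIRST(Body) = { g, q, r, w }.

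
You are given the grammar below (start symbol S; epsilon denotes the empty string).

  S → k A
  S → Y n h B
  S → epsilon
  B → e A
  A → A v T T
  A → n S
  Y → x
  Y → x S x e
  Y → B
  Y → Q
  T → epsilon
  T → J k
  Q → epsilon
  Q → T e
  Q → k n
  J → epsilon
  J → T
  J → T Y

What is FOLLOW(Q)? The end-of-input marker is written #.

In Y → Q: Q is at the end, add FOLLOW(Y) = { k, n }.
Union: FOLLOW(Q) = { k, n }.

{ k, n }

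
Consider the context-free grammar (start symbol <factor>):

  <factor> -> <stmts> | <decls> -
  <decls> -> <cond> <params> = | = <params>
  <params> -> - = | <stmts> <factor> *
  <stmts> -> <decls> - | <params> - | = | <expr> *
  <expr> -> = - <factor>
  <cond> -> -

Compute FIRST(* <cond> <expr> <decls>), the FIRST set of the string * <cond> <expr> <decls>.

{ * }

* is a terminal; add {*} and stop.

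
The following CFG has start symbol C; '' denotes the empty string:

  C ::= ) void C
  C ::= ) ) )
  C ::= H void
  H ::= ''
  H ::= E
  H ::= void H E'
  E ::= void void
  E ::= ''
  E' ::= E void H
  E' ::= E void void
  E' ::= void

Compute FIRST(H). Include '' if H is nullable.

{ void, '' }

H ::= '' contributes ''.
From H ::= E: add FIRST(E) = { void, '' } (including '' since E is nullable).
H ::= void H E' contributes {void}.
Union: FIRST(H) = { void, '' }.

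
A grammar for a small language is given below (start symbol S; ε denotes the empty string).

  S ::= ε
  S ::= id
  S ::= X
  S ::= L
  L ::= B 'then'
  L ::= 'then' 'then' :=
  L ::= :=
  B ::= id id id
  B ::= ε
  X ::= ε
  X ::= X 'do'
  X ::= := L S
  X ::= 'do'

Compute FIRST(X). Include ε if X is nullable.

X ::= ε contributes ε.
From X ::= X 'do': X nullable, take FIRST(X) ∪ {'do'} = { 'do', := }.
X ::= := L S contributes {:=}.
X ::= 'do' contributes {'do'}.
Union: FIRST(X) = { 'do', :=, ε }.

{ 'do', :=, ε }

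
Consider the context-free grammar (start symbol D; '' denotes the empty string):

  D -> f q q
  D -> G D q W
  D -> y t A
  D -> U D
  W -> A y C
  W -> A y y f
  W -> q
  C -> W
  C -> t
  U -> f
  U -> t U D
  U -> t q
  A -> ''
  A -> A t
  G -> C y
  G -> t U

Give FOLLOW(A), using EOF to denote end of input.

In D -> y t A: A is at the end, add FOLLOW(D) = { EOF, f, q, t, y }.
In W -> A y C: add FIRST(y C) = { y }.
In W -> A y y f: add FIRST(y y f) = { y }.
In A -> A t: add FIRST(t) = { t }.
Union: FOLLOW(A) = { EOF, f, q, t, y }.

{ EOF, f, q, t, y }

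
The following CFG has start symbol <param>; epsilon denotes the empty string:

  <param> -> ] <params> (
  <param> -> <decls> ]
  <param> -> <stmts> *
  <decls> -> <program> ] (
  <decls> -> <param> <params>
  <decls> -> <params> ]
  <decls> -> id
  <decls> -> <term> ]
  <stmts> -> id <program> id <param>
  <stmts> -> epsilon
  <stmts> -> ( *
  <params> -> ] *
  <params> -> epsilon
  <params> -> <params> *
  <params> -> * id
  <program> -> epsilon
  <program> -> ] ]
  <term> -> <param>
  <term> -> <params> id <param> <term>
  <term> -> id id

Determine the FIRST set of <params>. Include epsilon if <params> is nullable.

{ *, ], epsilon }

<params> -> ] * contributes {]}.
<params> -> epsilon contributes epsilon.
From <params> -> <params> *: <params> nullable, take FIRST(<params>) ∪ {*} = { *, ] }.
<params> -> * id contributes {*}.
Union: FIRST(<params>) = { *, ], epsilon }.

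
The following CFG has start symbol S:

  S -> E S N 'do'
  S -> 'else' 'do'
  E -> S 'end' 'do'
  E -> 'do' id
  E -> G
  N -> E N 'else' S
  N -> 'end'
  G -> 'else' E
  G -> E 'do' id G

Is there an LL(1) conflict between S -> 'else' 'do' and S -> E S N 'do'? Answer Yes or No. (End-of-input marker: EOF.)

Yes

FIRST('else' 'do') = { 'else' } and FIRST(E S N 'do') = { 'do', 'else' }.
Both contain 'else', so the two alternatives are not disjoint — LL(1) conflict.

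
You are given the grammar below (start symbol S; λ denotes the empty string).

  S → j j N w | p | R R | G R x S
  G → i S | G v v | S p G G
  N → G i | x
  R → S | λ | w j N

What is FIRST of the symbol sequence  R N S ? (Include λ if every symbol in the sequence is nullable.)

Add FIRST(R)\{λ} = { i, j, p, w }; R is nullable, continue.
Add FIRST(N) = { i, j, p, w, x }; N is not nullable, stop.

{ i, j, p, w, x }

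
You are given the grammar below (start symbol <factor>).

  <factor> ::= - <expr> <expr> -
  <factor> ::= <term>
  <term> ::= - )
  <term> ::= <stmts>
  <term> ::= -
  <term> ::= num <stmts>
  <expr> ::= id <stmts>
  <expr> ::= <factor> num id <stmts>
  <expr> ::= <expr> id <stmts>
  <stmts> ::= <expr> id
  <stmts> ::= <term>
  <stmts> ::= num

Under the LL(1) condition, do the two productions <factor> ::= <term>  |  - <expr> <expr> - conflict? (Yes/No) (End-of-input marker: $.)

FIRST(<term>) = { -, id, num } and FIRST(- <expr> <expr> -) = { - }.
Both contain -, so the two alternatives are not disjoint — LL(1) conflict.

Yes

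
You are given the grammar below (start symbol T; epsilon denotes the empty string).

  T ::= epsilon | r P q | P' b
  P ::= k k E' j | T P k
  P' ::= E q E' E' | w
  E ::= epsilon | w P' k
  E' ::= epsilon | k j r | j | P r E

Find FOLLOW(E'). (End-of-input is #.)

In P ::= k k E' j: add FIRST(j) = { j }.
In P' ::= E q E' E': add FIRST(E')\{epsilon} = { j, k, q, r, w }.
  Since E' is nullable, also add FOLLOW(P') = { b, k }.
In P' ::= E q E' E': E' is at the end, add FOLLOW(P') = { b, k }.
Union: FOLLOW(E') = { b, j, k, q, r, w }.

{ b, j, k, q, r, w }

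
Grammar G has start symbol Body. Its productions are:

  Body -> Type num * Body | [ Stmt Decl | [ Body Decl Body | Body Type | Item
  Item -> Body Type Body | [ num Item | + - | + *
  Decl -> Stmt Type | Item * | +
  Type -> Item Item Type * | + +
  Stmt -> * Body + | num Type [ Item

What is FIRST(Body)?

From Body -> Type num * Body: add FIRST(Type) = { +, [ }.
Body -> [ Stmt Decl contributes {[}.
Body -> [ Body Decl Body contributes {[}.
From Body -> Body Type: add FIRST(Body) = { +, [ }.
From Body -> Item: add FIRST(Item) = { +, [ }.
Union: FIRST(Body) = { +, [ }.

{ +, [ }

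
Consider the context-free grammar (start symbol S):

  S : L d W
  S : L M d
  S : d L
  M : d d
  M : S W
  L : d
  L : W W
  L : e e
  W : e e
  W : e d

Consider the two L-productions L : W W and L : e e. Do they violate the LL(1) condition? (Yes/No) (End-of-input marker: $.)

Yes

FIRST(W W) = { e } and FIRST(e e) = { e }.
Both contain e, so the two alternatives are not disjoint — LL(1) conflict.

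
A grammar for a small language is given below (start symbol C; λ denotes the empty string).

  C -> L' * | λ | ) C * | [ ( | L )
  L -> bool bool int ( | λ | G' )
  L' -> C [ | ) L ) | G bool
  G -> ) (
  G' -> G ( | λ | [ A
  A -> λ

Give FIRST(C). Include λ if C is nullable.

From C -> L' *: add FIRST(L') = { ), [, bool }.
C -> λ contributes λ.
C -> ) C * contributes {)}.
C -> [ ( contributes {[}.
From C -> L ): L nullable, take FIRST(L) ∪ {)} = { ), [, bool }.
Union: FIRST(C) = { ), [, bool, λ }.

{ ), [, bool, λ }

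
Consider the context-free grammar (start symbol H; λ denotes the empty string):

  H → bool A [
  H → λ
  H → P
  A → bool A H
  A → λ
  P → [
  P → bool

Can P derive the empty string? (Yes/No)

No

Nullable nonterminals: A, H.
No production of P has an RHS whose symbols are all nullable, so P is not nullable.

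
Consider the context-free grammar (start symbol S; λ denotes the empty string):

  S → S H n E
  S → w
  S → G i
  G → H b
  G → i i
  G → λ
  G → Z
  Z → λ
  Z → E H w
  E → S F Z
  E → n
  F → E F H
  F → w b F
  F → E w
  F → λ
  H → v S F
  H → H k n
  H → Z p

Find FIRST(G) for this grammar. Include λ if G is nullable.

{ i, n, p, v, w, λ }

From G → H b: add FIRST(H) = { i, n, p, v, w }.
G → i i contributes {i}.
G → λ contributes λ.
From G → Z: add FIRST(Z) = { i, n, p, v, w, λ } (including λ since Z is nullable).
Union: FIRST(G) = { i, n, p, v, w, λ }.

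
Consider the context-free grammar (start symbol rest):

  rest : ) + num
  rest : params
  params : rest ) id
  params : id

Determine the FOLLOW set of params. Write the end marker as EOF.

{ EOF, ) }

In rest : params: params is at the end, add FOLLOW(rest) = { EOF, ) }.
Union: FOLLOW(params) = { EOF, ) }.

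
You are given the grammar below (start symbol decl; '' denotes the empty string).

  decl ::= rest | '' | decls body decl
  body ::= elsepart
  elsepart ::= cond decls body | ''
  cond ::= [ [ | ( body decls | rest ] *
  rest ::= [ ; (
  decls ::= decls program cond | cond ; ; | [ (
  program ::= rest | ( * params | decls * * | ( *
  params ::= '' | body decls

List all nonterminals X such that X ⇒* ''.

{ body, decl, elsepart, params }

Directly nullable (have an ''-production): decl, elsepart, params.
body ::= elsepart with every symbol nullable, so body is nullable.
No other nonterminal has a production whose RHS symbols are all nullable.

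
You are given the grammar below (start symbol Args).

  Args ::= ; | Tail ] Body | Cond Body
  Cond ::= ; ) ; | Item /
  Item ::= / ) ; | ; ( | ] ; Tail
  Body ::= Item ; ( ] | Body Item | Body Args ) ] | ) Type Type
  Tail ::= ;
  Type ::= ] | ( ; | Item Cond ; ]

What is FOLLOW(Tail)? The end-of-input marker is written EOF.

In Args ::= Tail ] Body: add FIRST(] Body) = { ] }.
In Item ::= ] ; Tail: Tail is at the end, add FOLLOW(Item) = { EOF, ), /, ;, ] }.
Union: FOLLOW(Tail) = { EOF, ), /, ;, ] }.

{ EOF, ), /, ;, ] }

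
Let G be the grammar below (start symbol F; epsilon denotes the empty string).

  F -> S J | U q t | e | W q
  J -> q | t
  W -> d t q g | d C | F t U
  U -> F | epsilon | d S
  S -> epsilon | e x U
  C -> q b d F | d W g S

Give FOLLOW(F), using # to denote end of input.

F is the start symbol, so # ∈ FOLLOW(F).
In W -> F t U: add FIRST(t U) = { t }.
In U -> F: F is at the end, add FOLLOW(U) = { g, q, t }.
In C -> q b d F: F is at the end, add FOLLOW(C) = { g, q }.
Union: FOLLOW(F) = { #, g, q, t }.

{ #, g, q, t }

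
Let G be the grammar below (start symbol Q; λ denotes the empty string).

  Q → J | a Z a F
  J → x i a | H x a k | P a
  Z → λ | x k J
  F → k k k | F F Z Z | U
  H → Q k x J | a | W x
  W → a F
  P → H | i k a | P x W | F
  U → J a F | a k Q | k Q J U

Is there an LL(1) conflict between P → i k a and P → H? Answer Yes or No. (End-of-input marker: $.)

FIRST(i k a) = { i } and FIRST(H) = { a, i, k, x }.
Both contain i, so the two alternatives are not disjoint — LL(1) conflict.

Yes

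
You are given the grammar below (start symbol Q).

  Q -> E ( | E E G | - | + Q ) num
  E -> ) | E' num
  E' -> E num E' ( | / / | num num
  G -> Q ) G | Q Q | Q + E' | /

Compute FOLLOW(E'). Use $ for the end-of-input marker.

{ $, (, ), +, -, /, num }

In E -> E' num: add FIRST(num) = { num }.
In E' -> E num E' (: add FIRST(() = { ( }.
In G -> Q + E': E' is at the end, add FOLLOW(G) = { $, ), +, -, /, num }.
Union: FOLLOW(E') = { $, (, ), +, -, /, num }.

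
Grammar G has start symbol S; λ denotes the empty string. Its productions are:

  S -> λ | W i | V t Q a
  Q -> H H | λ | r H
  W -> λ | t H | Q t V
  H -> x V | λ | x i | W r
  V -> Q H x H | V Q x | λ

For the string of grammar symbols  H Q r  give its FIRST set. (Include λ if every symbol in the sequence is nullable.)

{ r, t, x }

Add FIRST(H)\{λ} = { r, t, x }; H is nullable, continue.
Add FIRST(Q)\{λ} = { r, t, x }; Q is nullable, continue.
r is a terminal; add {r} and stop.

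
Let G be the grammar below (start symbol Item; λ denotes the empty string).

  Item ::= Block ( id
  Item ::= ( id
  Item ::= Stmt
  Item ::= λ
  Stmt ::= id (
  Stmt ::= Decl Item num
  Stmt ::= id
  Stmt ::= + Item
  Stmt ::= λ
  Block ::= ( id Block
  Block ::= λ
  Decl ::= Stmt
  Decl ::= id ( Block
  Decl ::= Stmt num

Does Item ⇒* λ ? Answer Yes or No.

Yes

Item has an λ-production, so Item ⇒ λ.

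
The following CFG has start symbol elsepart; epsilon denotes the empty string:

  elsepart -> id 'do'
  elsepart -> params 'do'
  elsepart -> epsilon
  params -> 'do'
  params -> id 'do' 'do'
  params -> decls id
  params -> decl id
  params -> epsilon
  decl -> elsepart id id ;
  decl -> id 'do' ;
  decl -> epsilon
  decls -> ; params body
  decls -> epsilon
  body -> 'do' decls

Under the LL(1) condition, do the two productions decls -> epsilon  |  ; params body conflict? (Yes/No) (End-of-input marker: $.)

FIRST(epsilon) = { epsilon } and FIRST(; params body) = { ; }.
The first is nullable but FOLLOW(decls) = { id } is disjoint from FIRST of the second.

No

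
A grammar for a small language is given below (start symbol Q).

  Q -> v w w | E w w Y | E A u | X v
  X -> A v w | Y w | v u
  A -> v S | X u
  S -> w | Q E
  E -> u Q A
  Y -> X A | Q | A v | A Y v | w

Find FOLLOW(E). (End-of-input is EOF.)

{ EOF, u, v, w }

In Q -> E w w Y: add FIRST(w w Y) = { w }.
In Q -> E A u: add FIRST(A u) = { u, v, w }.
In S -> Q E: E is at the end, add FOLLOW(S) = { EOF, u, v, w }.
Union: FOLLOW(E) = { EOF, u, v, w }.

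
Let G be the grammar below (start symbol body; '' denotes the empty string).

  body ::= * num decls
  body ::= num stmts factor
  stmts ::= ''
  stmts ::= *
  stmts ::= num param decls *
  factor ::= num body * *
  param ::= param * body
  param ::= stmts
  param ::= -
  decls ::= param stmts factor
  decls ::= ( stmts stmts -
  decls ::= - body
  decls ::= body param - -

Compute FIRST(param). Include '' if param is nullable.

From param ::= param * body: param nullable, take FIRST(param) ∪ {*} = { *, -, num }.
From param ::= stmts: add FIRST(stmts) = { *, num, '' } (including '' since stmts is nullable).
param ::= - contributes {-}.
Union: FIRST(param) = { *, -, num, '' }.

{ *, -, num, '' }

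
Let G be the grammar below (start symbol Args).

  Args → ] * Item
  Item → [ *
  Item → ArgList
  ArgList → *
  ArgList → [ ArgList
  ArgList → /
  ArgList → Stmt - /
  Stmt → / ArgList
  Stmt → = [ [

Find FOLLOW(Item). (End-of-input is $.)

{ $ }

In Args → ] * Item: Item is at the end, add FOLLOW(Args) = { $ }.
Union: FOLLOW(Item) = { $ }.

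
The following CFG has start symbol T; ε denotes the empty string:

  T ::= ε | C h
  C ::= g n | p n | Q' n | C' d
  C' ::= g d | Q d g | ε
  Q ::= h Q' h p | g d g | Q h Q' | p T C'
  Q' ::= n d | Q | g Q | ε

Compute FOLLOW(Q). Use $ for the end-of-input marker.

{ d, h, n }

In C' ::= Q d g: add FIRST(d g) = { d }.
In Q ::= Q h Q': add FIRST(h Q') = { h }.
In Q' ::= Q: Q is at the end, add FOLLOW(Q') = { d, h, n }.
In Q' ::= g Q: Q is at the end, add FOLLOW(Q') = { d, h, n }.
Union: FOLLOW(Q) = { d, h, n }.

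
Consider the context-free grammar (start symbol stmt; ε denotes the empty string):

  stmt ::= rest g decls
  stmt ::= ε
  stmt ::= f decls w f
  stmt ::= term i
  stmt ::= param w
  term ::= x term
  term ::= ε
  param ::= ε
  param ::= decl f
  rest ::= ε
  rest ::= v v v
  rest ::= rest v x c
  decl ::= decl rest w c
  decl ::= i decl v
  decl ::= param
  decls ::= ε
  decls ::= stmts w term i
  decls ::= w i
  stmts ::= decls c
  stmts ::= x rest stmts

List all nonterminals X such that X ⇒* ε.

Directly nullable (have an ε-production): stmt, term, param, rest, decls.
decl ::= param with every symbol nullable, so decl is nullable.
No other nonterminal has a production whose RHS symbols are all nullable.

{ decl, decls, param, rest, stmt, term }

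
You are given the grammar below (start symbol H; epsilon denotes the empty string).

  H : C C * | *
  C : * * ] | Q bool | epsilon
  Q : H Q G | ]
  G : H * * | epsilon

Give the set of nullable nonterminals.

{ C, G }

Directly nullable (have an epsilon-production): C, G.
No other nonterminal has a production whose RHS symbols are all nullable.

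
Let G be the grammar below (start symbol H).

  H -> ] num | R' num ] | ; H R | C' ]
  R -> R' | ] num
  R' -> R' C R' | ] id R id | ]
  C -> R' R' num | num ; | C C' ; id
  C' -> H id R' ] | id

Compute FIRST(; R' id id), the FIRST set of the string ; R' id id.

{ ; }

; is a terminal; add {;} and stop.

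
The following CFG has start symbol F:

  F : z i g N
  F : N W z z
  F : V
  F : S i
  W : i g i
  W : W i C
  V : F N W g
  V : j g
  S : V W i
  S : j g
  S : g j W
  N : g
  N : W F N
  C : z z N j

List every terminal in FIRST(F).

F : z i g N contributes {z}.
From F : N W z z: add FIRST(N) = { g, i }.
From F : V: add FIRST(V) = { g, i, j, z }.
From F : S i: add FIRST(S) = { g, i, j, z }.
Union: FIRST(F) = { g, i, j, z }.

{ g, i, j, z }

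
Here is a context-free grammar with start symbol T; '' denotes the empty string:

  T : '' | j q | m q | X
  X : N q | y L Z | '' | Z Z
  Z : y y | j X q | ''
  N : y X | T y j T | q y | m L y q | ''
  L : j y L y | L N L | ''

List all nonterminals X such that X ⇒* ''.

{ L, N, T, X, Z }

Directly nullable (have an ''-production): T, X, Z, N, L.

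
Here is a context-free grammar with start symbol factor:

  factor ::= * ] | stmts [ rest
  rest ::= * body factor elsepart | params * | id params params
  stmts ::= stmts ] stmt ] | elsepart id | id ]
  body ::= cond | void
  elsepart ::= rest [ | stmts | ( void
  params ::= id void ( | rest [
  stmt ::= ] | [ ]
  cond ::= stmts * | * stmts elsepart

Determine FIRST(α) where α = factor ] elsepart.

{ (, *, id }

Add FIRST(factor) = { (, *, id }; factor is not nullable, stop.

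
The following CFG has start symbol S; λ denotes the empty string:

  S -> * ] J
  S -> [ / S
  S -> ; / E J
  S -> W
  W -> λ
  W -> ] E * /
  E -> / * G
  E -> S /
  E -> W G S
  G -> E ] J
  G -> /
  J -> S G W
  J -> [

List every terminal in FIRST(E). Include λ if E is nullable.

E -> / * G contributes {/}.
From E -> S /: S nullable, take FIRST(S) ∪ {/} = { *, /, ;, [, ] }.
From E -> W G S: W nullable, take FIRST(W) ∪ FIRST(G) = { *, /, ;, [, ] }.
Union: FIRST(E) = { *, /, ;, [, ] }.

{ *, /, ;, [, ] }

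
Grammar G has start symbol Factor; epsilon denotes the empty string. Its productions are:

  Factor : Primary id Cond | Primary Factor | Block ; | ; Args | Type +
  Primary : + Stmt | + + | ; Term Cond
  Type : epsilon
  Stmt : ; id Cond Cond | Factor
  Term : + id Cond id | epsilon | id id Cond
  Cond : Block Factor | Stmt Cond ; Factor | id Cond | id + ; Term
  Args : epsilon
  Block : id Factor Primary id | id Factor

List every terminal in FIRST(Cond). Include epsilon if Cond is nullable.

From Cond : Block Factor: add FIRST(Block) = { id }.
From Cond : Stmt Cond ; Factor: add FIRST(Stmt) = { +, ;, id }.
Cond : id Cond contributes {id}.
Cond : id + ; Term contributes {id}.
Union: FIRST(Cond) = { +, ;, id }.

{ +, ;, id }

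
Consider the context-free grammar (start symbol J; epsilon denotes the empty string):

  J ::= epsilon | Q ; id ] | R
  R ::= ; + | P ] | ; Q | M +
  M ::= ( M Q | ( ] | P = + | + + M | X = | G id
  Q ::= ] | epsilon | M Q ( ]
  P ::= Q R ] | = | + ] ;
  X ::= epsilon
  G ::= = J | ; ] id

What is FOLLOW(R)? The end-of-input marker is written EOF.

{ EOF, ], id }

In J ::= R: R is at the end, add FOLLOW(J) = { EOF, id }.
In P ::= Q R ]: add FIRST(]) = { ] }.
Union: FOLLOW(R) = { EOF, ], id }.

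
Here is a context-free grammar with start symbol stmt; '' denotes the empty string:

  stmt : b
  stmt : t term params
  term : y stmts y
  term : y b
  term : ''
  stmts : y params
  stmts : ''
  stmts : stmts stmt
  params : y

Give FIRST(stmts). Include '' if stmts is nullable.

stmts : y params contributes {y}.
stmts : '' contributes ''.
From stmts : stmts stmt: stmts nullable, take FIRST(stmts) ∪ FIRST(stmt) = { b, t, y }.
Union: FIRST(stmts) = { b, t, y, '' }.

{ b, t, y, '' }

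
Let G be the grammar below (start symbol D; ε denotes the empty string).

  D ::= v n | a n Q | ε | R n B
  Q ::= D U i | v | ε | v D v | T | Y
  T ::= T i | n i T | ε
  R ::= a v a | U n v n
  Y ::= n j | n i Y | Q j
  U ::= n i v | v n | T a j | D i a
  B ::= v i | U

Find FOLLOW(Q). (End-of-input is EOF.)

{ EOF, a, i, j, n, v }

In D ::= a n Q: Q is at the end, add FOLLOW(D) = { EOF, a, i, n, v }.
In Y ::= Q j: add FIRST(j) = { j }.
Union: FOLLOW(Q) = { EOF, a, i, j, n, v }.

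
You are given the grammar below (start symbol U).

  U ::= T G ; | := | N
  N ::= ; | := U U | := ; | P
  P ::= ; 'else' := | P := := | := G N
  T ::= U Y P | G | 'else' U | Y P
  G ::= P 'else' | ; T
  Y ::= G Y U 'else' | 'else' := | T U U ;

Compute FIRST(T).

{ 'else', :=, ; }

From T ::= U Y P: add FIRST(U) = { 'else', :=, ; }.
From T ::= G: add FIRST(G) = { :=, ; }.
T ::= 'else' U contributes {'else'}.
From T ::= Y P: add FIRST(Y) = { 'else', :=, ; }.
Union: FIRST(T) = { 'else', :=, ; }.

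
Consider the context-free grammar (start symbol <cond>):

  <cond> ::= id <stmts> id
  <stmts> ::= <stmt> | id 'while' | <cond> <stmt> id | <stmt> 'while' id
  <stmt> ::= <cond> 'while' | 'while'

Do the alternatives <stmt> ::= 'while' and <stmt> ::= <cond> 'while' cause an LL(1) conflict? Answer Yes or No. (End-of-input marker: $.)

No

FIRST('while') = { 'while' } and FIRST(<cond> 'while') = { id }.
The FIRST sets are disjoint and neither alternative is nullable — no conflict.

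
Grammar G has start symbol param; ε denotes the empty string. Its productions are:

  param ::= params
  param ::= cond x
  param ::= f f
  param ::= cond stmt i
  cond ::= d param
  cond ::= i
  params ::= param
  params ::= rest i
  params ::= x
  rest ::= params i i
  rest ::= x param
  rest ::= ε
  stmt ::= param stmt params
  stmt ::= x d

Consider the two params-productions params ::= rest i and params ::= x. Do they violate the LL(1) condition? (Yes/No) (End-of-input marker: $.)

FIRST(rest i) = { d, f, i, x } and FIRST(x) = { x }.
Both contain x, so the two alternatives are not disjoint — LL(1) conflict.

Yes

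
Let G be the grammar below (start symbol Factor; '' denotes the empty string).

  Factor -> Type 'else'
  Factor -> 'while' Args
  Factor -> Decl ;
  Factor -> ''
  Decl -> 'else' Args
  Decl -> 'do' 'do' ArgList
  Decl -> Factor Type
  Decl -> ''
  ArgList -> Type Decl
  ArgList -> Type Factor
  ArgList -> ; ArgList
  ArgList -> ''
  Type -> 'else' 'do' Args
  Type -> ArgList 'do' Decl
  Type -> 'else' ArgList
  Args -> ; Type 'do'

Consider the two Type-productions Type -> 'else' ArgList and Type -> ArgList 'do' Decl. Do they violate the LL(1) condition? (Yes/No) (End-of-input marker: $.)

Yes

FIRST('else' ArgList) = { 'else' } and FIRST(ArgList 'do' Decl) = { 'do', 'else', ; }.
Both contain 'else', so the two alternatives are not disjoint — LL(1) conflict.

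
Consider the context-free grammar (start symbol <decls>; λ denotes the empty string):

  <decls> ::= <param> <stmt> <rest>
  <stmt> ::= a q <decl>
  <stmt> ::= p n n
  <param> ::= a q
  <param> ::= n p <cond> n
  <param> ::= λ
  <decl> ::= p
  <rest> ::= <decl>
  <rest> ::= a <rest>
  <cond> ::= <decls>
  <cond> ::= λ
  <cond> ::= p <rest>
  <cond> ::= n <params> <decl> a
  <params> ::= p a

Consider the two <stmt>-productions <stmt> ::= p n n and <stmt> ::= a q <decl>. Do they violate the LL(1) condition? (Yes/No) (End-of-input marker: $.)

No

FIRST(p n n) = { p } and FIRST(a q <decl>) = { a }.
The FIRST sets are disjoint and neither alternative is nullable — no conflict.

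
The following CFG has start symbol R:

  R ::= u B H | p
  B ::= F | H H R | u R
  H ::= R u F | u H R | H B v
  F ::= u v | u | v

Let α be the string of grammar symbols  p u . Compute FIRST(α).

{ p }

p is a terminal; add {p} and stop.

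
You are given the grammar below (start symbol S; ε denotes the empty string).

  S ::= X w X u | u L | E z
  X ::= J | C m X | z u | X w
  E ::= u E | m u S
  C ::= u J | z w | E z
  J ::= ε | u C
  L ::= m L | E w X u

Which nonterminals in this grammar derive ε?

{ J, X }

Directly nullable (have an ε-production): J.
X ::= J with every symbol nullable, so X is nullable.
No other nonterminal has a production whose RHS symbols are all nullable.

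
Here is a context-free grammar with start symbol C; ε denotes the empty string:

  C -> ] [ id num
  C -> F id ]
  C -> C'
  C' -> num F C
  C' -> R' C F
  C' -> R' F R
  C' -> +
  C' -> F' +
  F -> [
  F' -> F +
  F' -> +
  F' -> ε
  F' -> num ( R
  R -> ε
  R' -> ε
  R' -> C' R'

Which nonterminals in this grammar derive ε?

{ F', R, R' }

Directly nullable (have an ε-production): F', R, R'.
No other nonterminal has a production whose RHS symbols are all nullable.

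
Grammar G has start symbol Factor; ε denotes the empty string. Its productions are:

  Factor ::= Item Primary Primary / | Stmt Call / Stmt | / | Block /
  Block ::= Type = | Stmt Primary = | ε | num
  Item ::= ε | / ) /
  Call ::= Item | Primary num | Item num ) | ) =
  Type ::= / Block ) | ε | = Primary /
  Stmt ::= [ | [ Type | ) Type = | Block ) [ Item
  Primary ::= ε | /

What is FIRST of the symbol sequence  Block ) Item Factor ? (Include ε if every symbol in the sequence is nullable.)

Add FIRST(Block)\{ε} = { ), /, =, [, num }; Block is nullable, continue.
) is a terminal; add {)} and stop.

{ ), /, =, [, num }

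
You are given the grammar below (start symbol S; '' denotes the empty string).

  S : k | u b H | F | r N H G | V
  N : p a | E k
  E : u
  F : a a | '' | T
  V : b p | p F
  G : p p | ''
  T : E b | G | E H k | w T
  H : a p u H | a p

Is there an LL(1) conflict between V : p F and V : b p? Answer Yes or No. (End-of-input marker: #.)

No

FIRST(p F) = { p } and FIRST(b p) = { b }.
The FIRST sets are disjoint and neither alternative is nullable — no conflict.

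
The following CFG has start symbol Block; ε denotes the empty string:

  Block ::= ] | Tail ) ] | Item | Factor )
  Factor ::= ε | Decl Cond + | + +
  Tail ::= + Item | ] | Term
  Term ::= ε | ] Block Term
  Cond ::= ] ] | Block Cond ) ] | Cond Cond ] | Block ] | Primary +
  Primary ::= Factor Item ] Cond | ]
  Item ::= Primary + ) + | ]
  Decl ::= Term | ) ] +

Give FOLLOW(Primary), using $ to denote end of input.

In Cond ::= Primary +: add FIRST(+) = { + }.
In Item ::= Primary + ) +: add FIRST(+ ) +) = { + }.
Union: FOLLOW(Primary) = { + }.

{ + }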